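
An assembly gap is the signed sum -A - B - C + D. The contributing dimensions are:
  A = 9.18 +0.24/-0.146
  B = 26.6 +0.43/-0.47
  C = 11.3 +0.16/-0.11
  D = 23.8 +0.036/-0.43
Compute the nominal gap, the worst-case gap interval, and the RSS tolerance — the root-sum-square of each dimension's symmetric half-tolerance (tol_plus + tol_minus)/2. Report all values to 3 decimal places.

nominal=-23.280 wc=[-24.540,-22.518] rss=0.559

Stack each dimension's contribution:
  -A: nom -9.180 → Σnom=-9.180; wc +0.146/-0.240 → slack +0.146/-0.240; half-tol=0.193, Σhalf²=0.037249
  -B: nom -26.600 → Σnom=-35.780; wc +0.470/-0.430 → slack +0.616/-0.670; half-tol=0.450, Σhalf²=0.239749
  -C: nom -11.300 → Σnom=-47.080; wc +0.110/-0.160 → slack +0.726/-0.830; half-tol=0.135, Σhalf²=0.257974
  +D: nom +23.800 → Σnom=-23.280; wc +0.036/-0.430 → slack +0.762/-1.260; half-tol=0.233, Σhalf²=0.312263
Nominal = -23.280. Worst-case = [-23.280 - 1.260, -23.280 + 0.762] = [-24.540, -22.518]. RSS = √0.312263 = 0.559.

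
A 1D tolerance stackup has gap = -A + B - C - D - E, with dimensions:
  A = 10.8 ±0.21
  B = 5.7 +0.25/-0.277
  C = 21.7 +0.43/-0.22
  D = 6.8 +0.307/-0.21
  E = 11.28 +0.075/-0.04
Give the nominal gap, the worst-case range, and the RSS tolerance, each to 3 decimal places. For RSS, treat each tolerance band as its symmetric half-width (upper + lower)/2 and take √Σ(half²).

Stack each dimension's contribution:
  -A: nom -10.800 → Σnom=-10.800; wc +0.210/-0.210 → slack +0.210/-0.210; half-tol=0.210, Σhalf²=0.044100
  +B: nom +5.700 → Σnom=-5.100; wc +0.250/-0.277 → slack +0.460/-0.487; half-tol=0.264, Σhalf²=0.113532
  -C: nom -21.700 → Σnom=-26.800; wc +0.220/-0.430 → slack +0.680/-0.917; half-tol=0.325, Σhalf²=0.219157
  -D: nom -6.800 → Σnom=-33.600; wc +0.210/-0.307 → slack +0.890/-1.224; half-tol=0.259, Σhalf²=0.285980
  -E: nom -11.280 → Σnom=-44.880; wc +0.040/-0.075 → slack +0.930/-1.299; half-tol=0.057, Σhalf²=0.289286
Nominal = -44.880. Worst-case = [-44.880 - 1.299, -44.880 + 0.930] = [-46.179, -43.950]. RSS = √0.289286 = 0.538.

nominal=-44.880 wc=[-46.179,-43.950] rss=0.538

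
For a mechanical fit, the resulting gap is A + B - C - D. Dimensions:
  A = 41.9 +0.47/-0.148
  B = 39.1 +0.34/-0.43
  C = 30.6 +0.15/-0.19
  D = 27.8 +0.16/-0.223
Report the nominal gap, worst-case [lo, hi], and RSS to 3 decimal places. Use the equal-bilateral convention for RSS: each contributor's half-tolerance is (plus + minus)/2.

nominal=22.600 wc=[21.712,23.823] rss=0.556

Stack each dimension's contribution:
  +A: nom +41.900 → Σnom=41.900; wc +0.470/-0.148 → slack +0.470/-0.148; half-tol=0.309, Σhalf²=0.095481
  +B: nom +39.100 → Σnom=81.000; wc +0.340/-0.430 → slack +0.810/-0.578; half-tol=0.385, Σhalf²=0.243706
  -C: nom -30.600 → Σnom=50.400; wc +0.190/-0.150 → slack +1.000/-0.728; half-tol=0.170, Σhalf²=0.272606
  -D: nom -27.800 → Σnom=22.600; wc +0.223/-0.160 → slack +1.223/-0.888; half-tol=0.192, Σhalf²=0.309278
Nominal = 22.600. Worst-case = [22.600 - 0.888, 22.600 + 1.223] = [21.712, 23.823]. RSS = √0.309278 = 0.556.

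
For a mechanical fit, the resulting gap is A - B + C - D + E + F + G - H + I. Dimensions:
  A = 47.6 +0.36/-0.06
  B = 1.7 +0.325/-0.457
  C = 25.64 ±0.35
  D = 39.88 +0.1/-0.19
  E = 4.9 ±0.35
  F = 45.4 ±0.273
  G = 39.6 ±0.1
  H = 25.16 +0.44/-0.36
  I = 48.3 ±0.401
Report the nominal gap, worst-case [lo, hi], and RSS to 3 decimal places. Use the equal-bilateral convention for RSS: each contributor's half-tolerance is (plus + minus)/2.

nominal=144.700 wc=[142.301,147.541] rss=0.932

Stack each dimension's contribution:
  +A: nom +47.600 → Σnom=47.600; wc +0.360/-0.060 → slack +0.360/-0.060; half-tol=0.210, Σhalf²=0.044100
  -B: nom -1.700 → Σnom=45.900; wc +0.457/-0.325 → slack +0.817/-0.385; half-tol=0.391, Σhalf²=0.196981
  +C: nom +25.640 → Σnom=71.540; wc +0.350/-0.350 → slack +1.167/-0.735; half-tol=0.350, Σhalf²=0.319481
  -D: nom -39.880 → Σnom=31.660; wc +0.190/-0.100 → slack +1.357/-0.835; half-tol=0.145, Σhalf²=0.340506
  +E: nom +4.900 → Σnom=36.560; wc +0.350/-0.350 → slack +1.707/-1.185; half-tol=0.350, Σhalf²=0.463006
  +F: nom +45.400 → Σnom=81.960; wc +0.273/-0.273 → slack +1.980/-1.458; half-tol=0.273, Σhalf²=0.537535
  +G: nom +39.600 → Σnom=121.560; wc +0.100/-0.100 → slack +2.080/-1.558; half-tol=0.100, Σhalf²=0.547535
  -H: nom -25.160 → Σnom=96.400; wc +0.360/-0.440 → slack +2.440/-1.998; half-tol=0.400, Σhalf²=0.707535
  +I: nom +48.300 → Σnom=144.700; wc +0.401/-0.401 → slack +2.841/-2.399; half-tol=0.401, Σhalf²=0.868336
Nominal = 144.700. Worst-case = [144.700 - 2.399, 144.700 + 2.841] = [142.301, 147.541]. RSS = √0.868336 = 0.932.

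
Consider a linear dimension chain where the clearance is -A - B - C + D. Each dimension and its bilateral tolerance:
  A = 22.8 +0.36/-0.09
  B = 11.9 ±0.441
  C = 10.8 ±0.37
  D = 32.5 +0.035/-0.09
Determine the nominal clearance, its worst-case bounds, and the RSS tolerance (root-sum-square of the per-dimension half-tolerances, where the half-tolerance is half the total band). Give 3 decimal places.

nominal=-13.000 wc=[-14.261,-12.064] rss=0.621

Stack each dimension's contribution:
  -A: nom -22.800 → Σnom=-22.800; wc +0.090/-0.360 → slack +0.090/-0.360; half-tol=0.225, Σhalf²=0.050625
  -B: nom -11.900 → Σnom=-34.700; wc +0.441/-0.441 → slack +0.531/-0.801; half-tol=0.441, Σhalf²=0.245106
  -C: nom -10.800 → Σnom=-45.500; wc +0.370/-0.370 → slack +0.901/-1.171; half-tol=0.370, Σhalf²=0.382006
  +D: nom +32.500 → Σnom=-13.000; wc +0.035/-0.090 → slack +0.936/-1.261; half-tol=0.062, Σhalf²=0.385912
Nominal = -13.000. Worst-case = [-13.000 - 1.261, -13.000 + 0.936] = [-14.261, -12.064]. RSS = √0.385912 = 0.621.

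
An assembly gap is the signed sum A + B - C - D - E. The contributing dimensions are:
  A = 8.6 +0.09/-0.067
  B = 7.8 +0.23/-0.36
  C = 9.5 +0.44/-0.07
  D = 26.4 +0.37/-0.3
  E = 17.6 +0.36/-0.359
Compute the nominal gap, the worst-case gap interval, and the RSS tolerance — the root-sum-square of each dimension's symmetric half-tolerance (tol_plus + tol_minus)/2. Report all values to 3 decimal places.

Stack each dimension's contribution:
  +A: nom +8.600 → Σnom=8.600; wc +0.090/-0.067 → slack +0.090/-0.067; half-tol=0.079, Σhalf²=0.006162
  +B: nom +7.800 → Σnom=16.400; wc +0.230/-0.360 → slack +0.320/-0.427; half-tol=0.295, Σhalf²=0.093187
  -C: nom -9.500 → Σnom=6.900; wc +0.070/-0.440 → slack +0.390/-0.867; half-tol=0.255, Σhalf²=0.158212
  -D: nom -26.400 → Σnom=-19.500; wc +0.300/-0.370 → slack +0.690/-1.237; half-tol=0.335, Σhalf²=0.270437
  -E: nom -17.600 → Σnom=-37.100; wc +0.359/-0.360 → slack +1.049/-1.597; half-tol=0.359, Σhalf²=0.399677
Nominal = -37.100. Worst-case = [-37.100 - 1.597, -37.100 + 1.049] = [-38.697, -36.051]. RSS = √0.399677 = 0.632.

nominal=-37.100 wc=[-38.697,-36.051] rss=0.632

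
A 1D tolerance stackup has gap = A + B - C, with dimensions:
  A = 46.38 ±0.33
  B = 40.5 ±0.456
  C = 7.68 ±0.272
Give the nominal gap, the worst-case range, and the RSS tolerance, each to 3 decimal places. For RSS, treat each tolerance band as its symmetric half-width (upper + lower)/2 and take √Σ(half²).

nominal=79.200 wc=[78.142,80.258] rss=0.625

Stack each dimension's contribution:
  +A: nom +46.380 → Σnom=46.380; wc +0.330/-0.330 → slack +0.330/-0.330; half-tol=0.330, Σhalf²=0.108900
  +B: nom +40.500 → Σnom=86.880; wc +0.456/-0.456 → slack +0.786/-0.786; half-tol=0.456, Σhalf²=0.316836
  -C: nom -7.680 → Σnom=79.200; wc +0.272/-0.272 → slack +1.058/-1.058; half-tol=0.272, Σhalf²=0.390820
Nominal = 79.200. Worst-case = [79.200 - 1.058, 79.200 + 1.058] = [78.142, 80.258]. RSS = √0.390820 = 0.625.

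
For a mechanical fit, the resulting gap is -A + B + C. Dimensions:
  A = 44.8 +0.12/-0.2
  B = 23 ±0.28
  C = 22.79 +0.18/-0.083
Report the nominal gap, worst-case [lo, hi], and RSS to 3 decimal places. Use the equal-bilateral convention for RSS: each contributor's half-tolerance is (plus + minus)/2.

nominal=0.990 wc=[0.507,1.650] rss=0.348

Stack each dimension's contribution:
  -A: nom -44.800 → Σnom=-44.800; wc +0.200/-0.120 → slack +0.200/-0.120; half-tol=0.160, Σhalf²=0.025600
  +B: nom +23.000 → Σnom=-21.800; wc +0.280/-0.280 → slack +0.480/-0.400; half-tol=0.280, Σhalf²=0.104000
  +C: nom +22.790 → Σnom=0.990; wc +0.180/-0.083 → slack +0.660/-0.483; half-tol=0.132, Σhalf²=0.121292
Nominal = 0.990. Worst-case = [0.990 - 0.483, 0.990 + 0.660] = [0.507, 1.650]. RSS = √0.121292 = 0.348.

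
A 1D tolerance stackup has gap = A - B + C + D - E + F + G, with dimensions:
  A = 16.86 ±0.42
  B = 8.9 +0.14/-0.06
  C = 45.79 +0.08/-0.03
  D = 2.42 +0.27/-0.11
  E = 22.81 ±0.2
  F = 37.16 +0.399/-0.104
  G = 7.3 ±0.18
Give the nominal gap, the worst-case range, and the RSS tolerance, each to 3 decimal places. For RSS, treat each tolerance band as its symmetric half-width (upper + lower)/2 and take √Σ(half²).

nominal=77.820 wc=[76.636,79.429] rss=0.601

Stack each dimension's contribution:
  +A: nom +16.860 → Σnom=16.860; wc +0.420/-0.420 → slack +0.420/-0.420; half-tol=0.420, Σhalf²=0.176400
  -B: nom -8.900 → Σnom=7.960; wc +0.060/-0.140 → slack +0.480/-0.560; half-tol=0.100, Σhalf²=0.186400
  +C: nom +45.790 → Σnom=53.750; wc +0.080/-0.030 → slack +0.560/-0.590; half-tol=0.055, Σhalf²=0.189425
  +D: nom +2.420 → Σnom=56.170; wc +0.270/-0.110 → slack +0.830/-0.700; half-tol=0.190, Σhalf²=0.225525
  -E: nom -22.810 → Σnom=33.360; wc +0.200/-0.200 → slack +1.030/-0.900; half-tol=0.200, Σhalf²=0.265525
  +F: nom +37.160 → Σnom=70.520; wc +0.399/-0.104 → slack +1.429/-1.004; half-tol=0.252, Σhalf²=0.328777
  +G: nom +7.300 → Σnom=77.820; wc +0.180/-0.180 → slack +1.609/-1.184; half-tol=0.180, Σhalf²=0.361177
Nominal = 77.820. Worst-case = [77.820 - 1.184, 77.820 + 1.609] = [76.636, 79.429]. RSS = √0.361177 = 0.601.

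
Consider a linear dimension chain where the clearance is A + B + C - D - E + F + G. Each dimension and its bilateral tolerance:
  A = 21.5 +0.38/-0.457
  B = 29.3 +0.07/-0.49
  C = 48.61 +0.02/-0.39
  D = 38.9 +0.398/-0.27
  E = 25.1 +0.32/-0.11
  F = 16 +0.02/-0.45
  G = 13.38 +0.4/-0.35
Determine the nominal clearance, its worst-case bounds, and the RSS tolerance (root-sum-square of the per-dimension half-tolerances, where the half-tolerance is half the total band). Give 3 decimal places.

Stack each dimension's contribution:
  +A: nom +21.500 → Σnom=21.500; wc +0.380/-0.457 → slack +0.380/-0.457; half-tol=0.418, Σhalf²=0.175142
  +B: nom +29.300 → Σnom=50.800; wc +0.070/-0.490 → slack +0.450/-0.947; half-tol=0.280, Σhalf²=0.253542
  +C: nom +48.610 → Σnom=99.410; wc +0.020/-0.390 → slack +0.470/-1.337; half-tol=0.205, Σhalf²=0.295567
  -D: nom -38.900 → Σnom=60.510; wc +0.270/-0.398 → slack +0.740/-1.735; half-tol=0.334, Σhalf²=0.407123
  -E: nom -25.100 → Σnom=35.410; wc +0.110/-0.320 → slack +0.850/-2.055; half-tol=0.215, Σhalf²=0.453348
  +F: nom +16.000 → Σnom=51.410; wc +0.020/-0.450 → slack +0.870/-2.505; half-tol=0.235, Σhalf²=0.508573
  +G: nom +13.380 → Σnom=64.790; wc +0.400/-0.350 → slack +1.270/-2.855; half-tol=0.375, Σhalf²=0.649198
Nominal = 64.790. Worst-case = [64.790 - 2.855, 64.790 + 1.270] = [61.935, 66.060]. RSS = √0.649198 = 0.806.

nominal=64.790 wc=[61.935,66.060] rss=0.806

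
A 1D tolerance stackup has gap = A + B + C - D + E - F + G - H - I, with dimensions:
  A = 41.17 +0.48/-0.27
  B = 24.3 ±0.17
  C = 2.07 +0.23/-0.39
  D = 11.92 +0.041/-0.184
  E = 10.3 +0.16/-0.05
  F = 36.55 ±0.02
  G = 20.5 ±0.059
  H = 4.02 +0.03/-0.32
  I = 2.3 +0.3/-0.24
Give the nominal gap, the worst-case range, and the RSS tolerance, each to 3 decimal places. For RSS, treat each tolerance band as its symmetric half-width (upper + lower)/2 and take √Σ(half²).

nominal=43.550 wc=[42.220,45.413] rss=0.630

Stack each dimension's contribution:
  +A: nom +41.170 → Σnom=41.170; wc +0.480/-0.270 → slack +0.480/-0.270; half-tol=0.375, Σhalf²=0.140625
  +B: nom +24.300 → Σnom=65.470; wc +0.170/-0.170 → slack +0.650/-0.440; half-tol=0.170, Σhalf²=0.169525
  +C: nom +2.070 → Σnom=67.540; wc +0.230/-0.390 → slack +0.880/-0.830; half-tol=0.310, Σhalf²=0.265625
  -D: nom -11.920 → Σnom=55.620; wc +0.184/-0.041 → slack +1.064/-0.871; half-tol=0.113, Σhalf²=0.278281
  +E: nom +10.300 → Σnom=65.920; wc +0.160/-0.050 → slack +1.224/-0.921; half-tol=0.105, Σhalf²=0.289306
  -F: nom -36.550 → Σnom=29.370; wc +0.020/-0.020 → slack +1.244/-0.941; half-tol=0.020, Σhalf²=0.289706
  +G: nom +20.500 → Σnom=49.870; wc +0.059/-0.059 → slack +1.303/-1.000; half-tol=0.059, Σhalf²=0.293187
  -H: nom -4.020 → Σnom=45.850; wc +0.320/-0.030 → slack +1.623/-1.030; half-tol=0.175, Σhalf²=0.323812
  -I: nom -2.300 → Σnom=43.550; wc +0.240/-0.300 → slack +1.863/-1.330; half-tol=0.270, Σhalf²=0.396712
Nominal = 43.550. Worst-case = [43.550 - 1.330, 43.550 + 1.863] = [42.220, 45.413]. RSS = √0.396712 = 0.630.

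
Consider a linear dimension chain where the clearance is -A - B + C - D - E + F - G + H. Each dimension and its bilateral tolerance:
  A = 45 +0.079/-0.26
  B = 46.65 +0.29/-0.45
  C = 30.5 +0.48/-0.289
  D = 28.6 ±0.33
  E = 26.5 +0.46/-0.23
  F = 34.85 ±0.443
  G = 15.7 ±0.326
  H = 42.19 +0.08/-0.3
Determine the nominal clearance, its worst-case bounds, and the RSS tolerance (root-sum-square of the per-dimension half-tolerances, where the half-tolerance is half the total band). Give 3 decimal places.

nominal=-54.910 wc=[-57.427,-52.311] rss=0.938

Stack each dimension's contribution:
  -A: nom -45.000 → Σnom=-45.000; wc +0.260/-0.079 → slack +0.260/-0.079; half-tol=0.170, Σhalf²=0.028730
  -B: nom -46.650 → Σnom=-91.650; wc +0.450/-0.290 → slack +0.710/-0.369; half-tol=0.370, Σhalf²=0.165630
  +C: nom +30.500 → Σnom=-61.150; wc +0.480/-0.289 → slack +1.190/-0.658; half-tol=0.384, Σhalf²=0.313470
  -D: nom -28.600 → Σnom=-89.750; wc +0.330/-0.330 → slack +1.520/-0.988; half-tol=0.330, Σhalf²=0.422370
  -E: nom -26.500 → Σnom=-116.250; wc +0.230/-0.460 → slack +1.750/-1.448; half-tol=0.345, Σhalf²=0.541396
  +F: nom +34.850 → Σnom=-81.400; wc +0.443/-0.443 → slack +2.193/-1.891; half-tol=0.443, Σhalf²=0.737645
  -G: nom -15.700 → Σnom=-97.100; wc +0.326/-0.326 → slack +2.519/-2.217; half-tol=0.326, Σhalf²=0.843921
  +H: nom +42.190 → Σnom=-54.910; wc +0.080/-0.300 → slack +2.599/-2.517; half-tol=0.190, Σhalf²=0.880021
Nominal = -54.910. Worst-case = [-54.910 - 2.517, -54.910 + 2.599] = [-57.427, -52.311]. RSS = √0.880021 = 0.938.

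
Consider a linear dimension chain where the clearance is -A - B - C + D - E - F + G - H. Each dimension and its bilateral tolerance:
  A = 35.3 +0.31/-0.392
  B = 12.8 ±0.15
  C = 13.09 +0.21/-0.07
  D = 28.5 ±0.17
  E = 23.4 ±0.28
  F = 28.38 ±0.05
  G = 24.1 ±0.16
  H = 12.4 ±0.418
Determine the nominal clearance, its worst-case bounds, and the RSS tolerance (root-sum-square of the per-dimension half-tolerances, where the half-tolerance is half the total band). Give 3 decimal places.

Stack each dimension's contribution:
  -A: nom -35.300 → Σnom=-35.300; wc +0.392/-0.310 → slack +0.392/-0.310; half-tol=0.351, Σhalf²=0.123201
  -B: nom -12.800 → Σnom=-48.100; wc +0.150/-0.150 → slack +0.542/-0.460; half-tol=0.150, Σhalf²=0.145701
  -C: nom -13.090 → Σnom=-61.190; wc +0.070/-0.210 → slack +0.612/-0.670; half-tol=0.140, Σhalf²=0.165301
  +D: nom +28.500 → Σnom=-32.690; wc +0.170/-0.170 → slack +0.782/-0.840; half-tol=0.170, Σhalf²=0.194201
  -E: nom -23.400 → Σnom=-56.090; wc +0.280/-0.280 → slack +1.062/-1.120; half-tol=0.280, Σhalf²=0.272601
  -F: nom -28.380 → Σnom=-84.470; wc +0.050/-0.050 → slack +1.112/-1.170; half-tol=0.050, Σhalf²=0.275101
  +G: nom +24.100 → Σnom=-60.370; wc +0.160/-0.160 → slack +1.272/-1.330; half-tol=0.160, Σhalf²=0.300701
  -H: nom -12.400 → Σnom=-72.770; wc +0.418/-0.418 → slack +1.690/-1.748; half-tol=0.418, Σhalf²=0.475425
Nominal = -72.770. Worst-case = [-72.770 - 1.748, -72.770 + 1.690] = [-74.518, -71.080]. RSS = √0.475425 = 0.690.

nominal=-72.770 wc=[-74.518,-71.080] rss=0.690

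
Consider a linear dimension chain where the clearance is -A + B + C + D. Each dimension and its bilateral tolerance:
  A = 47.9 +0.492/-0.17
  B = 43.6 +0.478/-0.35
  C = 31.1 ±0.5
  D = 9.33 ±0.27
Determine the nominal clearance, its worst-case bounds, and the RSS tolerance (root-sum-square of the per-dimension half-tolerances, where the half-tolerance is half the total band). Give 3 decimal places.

nominal=36.130 wc=[34.518,37.548] rss=0.777

Stack each dimension's contribution:
  -A: nom -47.900 → Σnom=-47.900; wc +0.170/-0.492 → slack +0.170/-0.492; half-tol=0.331, Σhalf²=0.109561
  +B: nom +43.600 → Σnom=-4.300; wc +0.478/-0.350 → slack +0.648/-0.842; half-tol=0.414, Σhalf²=0.280957
  +C: nom +31.100 → Σnom=26.800; wc +0.500/-0.500 → slack +1.148/-1.342; half-tol=0.500, Σhalf²=0.530957
  +D: nom +9.330 → Σnom=36.130; wc +0.270/-0.270 → slack +1.418/-1.612; half-tol=0.270, Σhalf²=0.603857
Nominal = 36.130. Worst-case = [36.130 - 1.612, 36.130 + 1.418] = [34.518, 37.548]. RSS = √0.603857 = 0.777.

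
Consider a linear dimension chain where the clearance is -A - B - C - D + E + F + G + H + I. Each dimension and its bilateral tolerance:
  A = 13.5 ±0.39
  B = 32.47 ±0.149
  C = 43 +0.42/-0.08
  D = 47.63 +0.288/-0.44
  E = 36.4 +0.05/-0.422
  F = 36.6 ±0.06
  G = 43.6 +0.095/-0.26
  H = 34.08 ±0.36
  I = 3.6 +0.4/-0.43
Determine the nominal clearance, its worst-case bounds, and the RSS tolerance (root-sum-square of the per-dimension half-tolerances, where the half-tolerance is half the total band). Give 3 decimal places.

nominal=17.680 wc=[14.901,19.704] rss=0.873

Stack each dimension's contribution:
  -A: nom -13.500 → Σnom=-13.500; wc +0.390/-0.390 → slack +0.390/-0.390; half-tol=0.390, Σhalf²=0.152100
  -B: nom -32.470 → Σnom=-45.970; wc +0.149/-0.149 → slack +0.539/-0.539; half-tol=0.149, Σhalf²=0.174301
  -C: nom -43.000 → Σnom=-88.970; wc +0.080/-0.420 → slack +0.619/-0.959; half-tol=0.250, Σhalf²=0.236801
  -D: nom -47.630 → Σnom=-136.600; wc +0.440/-0.288 → slack +1.059/-1.247; half-tol=0.364, Σhalf²=0.369297
  +E: nom +36.400 → Σnom=-100.200; wc +0.050/-0.422 → slack +1.109/-1.669; half-tol=0.236, Σhalf²=0.424993
  +F: nom +36.600 → Σnom=-63.600; wc +0.060/-0.060 → slack +1.169/-1.729; half-tol=0.060, Σhalf²=0.428593
  +G: nom +43.600 → Σnom=-20.000; wc +0.095/-0.260 → slack +1.264/-1.989; half-tol=0.177, Σhalf²=0.460099
  +H: nom +34.080 → Σnom=14.080; wc +0.360/-0.360 → slack +1.624/-2.349; half-tol=0.360, Σhalf²=0.589699
  +I: nom +3.600 → Σnom=17.680; wc +0.400/-0.430 → slack +2.024/-2.779; half-tol=0.415, Σhalf²=0.761924
Nominal = 17.680. Worst-case = [17.680 - 2.779, 17.680 + 2.024] = [14.901, 19.704]. RSS = √0.761924 = 0.873.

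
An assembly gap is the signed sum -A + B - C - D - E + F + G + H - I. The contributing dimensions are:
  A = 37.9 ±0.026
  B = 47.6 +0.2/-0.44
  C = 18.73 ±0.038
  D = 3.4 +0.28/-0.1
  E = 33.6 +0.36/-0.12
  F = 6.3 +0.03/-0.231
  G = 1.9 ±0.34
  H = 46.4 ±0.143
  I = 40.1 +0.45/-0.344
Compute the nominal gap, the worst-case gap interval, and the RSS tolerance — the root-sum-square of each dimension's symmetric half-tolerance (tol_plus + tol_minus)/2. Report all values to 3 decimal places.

nominal=-31.530 wc=[-33.838,-30.189] rss=0.713

Stack each dimension's contribution:
  -A: nom -37.900 → Σnom=-37.900; wc +0.026/-0.026 → slack +0.026/-0.026; half-tol=0.026, Σhalf²=0.000676
  +B: nom +47.600 → Σnom=9.700; wc +0.200/-0.440 → slack +0.226/-0.466; half-tol=0.320, Σhalf²=0.103076
  -C: nom -18.730 → Σnom=-9.030; wc +0.038/-0.038 → slack +0.264/-0.504; half-tol=0.038, Σhalf²=0.104520
  -D: nom -3.400 → Σnom=-12.430; wc +0.100/-0.280 → slack +0.364/-0.784; half-tol=0.190, Σhalf²=0.140620
  -E: nom -33.600 → Σnom=-46.030; wc +0.120/-0.360 → slack +0.484/-1.144; half-tol=0.240, Σhalf²=0.198220
  +F: nom +6.300 → Σnom=-39.730; wc +0.030/-0.231 → slack +0.514/-1.375; half-tol=0.131, Σhalf²=0.215250
  +G: nom +1.900 → Σnom=-37.830; wc +0.340/-0.340 → slack +0.854/-1.715; half-tol=0.340, Σhalf²=0.330850
  +H: nom +46.400 → Σnom=8.570; wc +0.143/-0.143 → slack +0.997/-1.858; half-tol=0.143, Σhalf²=0.351299
  -I: nom -40.100 → Σnom=-31.530; wc +0.344/-0.450 → slack +1.341/-2.308; half-tol=0.397, Σhalf²=0.508908
Nominal = -31.530. Worst-case = [-31.530 - 2.308, -31.530 + 1.341] = [-33.838, -30.189]. RSS = √0.508908 = 0.713.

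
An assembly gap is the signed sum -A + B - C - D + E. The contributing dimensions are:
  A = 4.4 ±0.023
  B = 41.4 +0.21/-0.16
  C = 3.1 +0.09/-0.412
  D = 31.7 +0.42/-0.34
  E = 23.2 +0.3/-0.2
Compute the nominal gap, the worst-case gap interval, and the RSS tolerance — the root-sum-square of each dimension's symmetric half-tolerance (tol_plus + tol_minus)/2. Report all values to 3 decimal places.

nominal=25.400 wc=[24.507,26.685] rss=0.552

Stack each dimension's contribution:
  -A: nom -4.400 → Σnom=-4.400; wc +0.023/-0.023 → slack +0.023/-0.023; half-tol=0.023, Σhalf²=0.000529
  +B: nom +41.400 → Σnom=37.000; wc +0.210/-0.160 → slack +0.233/-0.183; half-tol=0.185, Σhalf²=0.034754
  -C: nom -3.100 → Σnom=33.900; wc +0.412/-0.090 → slack +0.645/-0.273; half-tol=0.251, Σhalf²=0.097755
  -D: nom -31.700 → Σnom=2.200; wc +0.340/-0.420 → slack +0.985/-0.693; half-tol=0.380, Σhalf²=0.242155
  +E: nom +23.200 → Σnom=25.400; wc +0.300/-0.200 → slack +1.285/-0.893; half-tol=0.250, Σhalf²=0.304655
Nominal = 25.400. Worst-case = [25.400 - 0.893, 25.400 + 1.285] = [24.507, 26.685]. RSS = √0.304655 = 0.552.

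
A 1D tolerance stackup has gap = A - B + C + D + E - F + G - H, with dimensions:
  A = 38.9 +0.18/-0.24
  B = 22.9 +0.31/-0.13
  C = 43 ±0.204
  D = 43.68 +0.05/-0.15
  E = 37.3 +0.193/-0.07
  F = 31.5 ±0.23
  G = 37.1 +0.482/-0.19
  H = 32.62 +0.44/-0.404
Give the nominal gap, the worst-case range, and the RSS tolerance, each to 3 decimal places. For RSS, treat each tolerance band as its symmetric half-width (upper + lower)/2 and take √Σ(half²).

Stack each dimension's contribution:
  +A: nom +38.900 → Σnom=38.900; wc +0.180/-0.240 → slack +0.180/-0.240; half-tol=0.210, Σhalf²=0.044100
  -B: nom -22.900 → Σnom=16.000; wc +0.130/-0.310 → slack +0.310/-0.550; half-tol=0.220, Σhalf²=0.092500
  +C: nom +43.000 → Σnom=59.000; wc +0.204/-0.204 → slack +0.514/-0.754; half-tol=0.204, Σhalf²=0.134116
  +D: nom +43.680 → Σnom=102.680; wc +0.050/-0.150 → slack +0.564/-0.904; half-tol=0.100, Σhalf²=0.144116
  +E: nom +37.300 → Σnom=139.980; wc +0.193/-0.070 → slack +0.757/-0.974; half-tol=0.132, Σhalf²=0.161408
  -F: nom -31.500 → Σnom=108.480; wc +0.230/-0.230 → slack +0.987/-1.204; half-tol=0.230, Σhalf²=0.214308
  +G: nom +37.100 → Σnom=145.580; wc +0.482/-0.190 → slack +1.469/-1.394; half-tol=0.336, Σhalf²=0.327204
  -H: nom -32.620 → Σnom=112.960; wc +0.404/-0.440 → slack +1.873/-1.834; half-tol=0.422, Σhalf²=0.505288
Nominal = 112.960. Worst-case = [112.960 - 1.834, 112.960 + 1.873] = [111.126, 114.833]. RSS = √0.505288 = 0.711.

nominal=112.960 wc=[111.126,114.833] rss=0.711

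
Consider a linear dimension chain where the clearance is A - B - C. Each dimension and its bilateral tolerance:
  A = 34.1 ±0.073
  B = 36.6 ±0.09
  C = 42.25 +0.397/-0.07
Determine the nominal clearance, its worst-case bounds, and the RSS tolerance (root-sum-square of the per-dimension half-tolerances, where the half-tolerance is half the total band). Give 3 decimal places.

Stack each dimension's contribution:
  +A: nom +34.100 → Σnom=34.100; wc +0.073/-0.073 → slack +0.073/-0.073; half-tol=0.073, Σhalf²=0.005329
  -B: nom -36.600 → Σnom=-2.500; wc +0.090/-0.090 → slack +0.163/-0.163; half-tol=0.090, Σhalf²=0.013429
  -C: nom -42.250 → Σnom=-44.750; wc +0.070/-0.397 → slack +0.233/-0.560; half-tol=0.234, Σhalf²=0.067951
Nominal = -44.750. Worst-case = [-44.750 - 0.560, -44.750 + 0.233] = [-45.310, -44.517]. RSS = √0.067951 = 0.261.

nominal=-44.750 wc=[-45.310,-44.517] rss=0.261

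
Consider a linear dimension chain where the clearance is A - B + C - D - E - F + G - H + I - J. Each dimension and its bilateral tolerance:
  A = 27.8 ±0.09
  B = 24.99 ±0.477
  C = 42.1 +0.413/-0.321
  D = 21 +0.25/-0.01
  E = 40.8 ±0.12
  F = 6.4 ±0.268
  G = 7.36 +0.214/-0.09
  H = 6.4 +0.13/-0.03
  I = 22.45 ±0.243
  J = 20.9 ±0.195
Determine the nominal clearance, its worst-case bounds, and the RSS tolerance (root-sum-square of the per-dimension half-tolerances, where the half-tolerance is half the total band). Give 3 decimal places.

Stack each dimension's contribution:
  +A: nom +27.800 → Σnom=27.800; wc +0.090/-0.090 → slack +0.090/-0.090; half-tol=0.090, Σhalf²=0.008100
  -B: nom -24.990 → Σnom=2.810; wc +0.477/-0.477 → slack +0.567/-0.567; half-tol=0.477, Σhalf²=0.235629
  +C: nom +42.100 → Σnom=44.910; wc +0.413/-0.321 → slack +0.980/-0.888; half-tol=0.367, Σhalf²=0.370318
  -D: nom -21.000 → Σnom=23.910; wc +0.010/-0.250 → slack +0.990/-1.138; half-tol=0.130, Σhalf²=0.387218
  -E: nom -40.800 → Σnom=-16.890; wc +0.120/-0.120 → slack +1.110/-1.258; half-tol=0.120, Σhalf²=0.401618
  -F: nom -6.400 → Σnom=-23.290; wc +0.268/-0.268 → slack +1.378/-1.526; half-tol=0.268, Σhalf²=0.473442
  +G: nom +7.360 → Σnom=-15.930; wc +0.214/-0.090 → slack +1.592/-1.616; half-tol=0.152, Σhalf²=0.496546
  -H: nom -6.400 → Σnom=-22.330; wc +0.030/-0.130 → slack +1.622/-1.746; half-tol=0.080, Σhalf²=0.502946
  +I: nom +22.450 → Σnom=0.120; wc +0.243/-0.243 → slack +1.865/-1.989; half-tol=0.243, Σhalf²=0.561995
  -J: nom -20.900 → Σnom=-20.780; wc +0.195/-0.195 → slack +2.060/-2.184; half-tol=0.195, Σhalf²=0.600020
Nominal = -20.780. Worst-case = [-20.780 - 2.184, -20.780 + 2.060] = [-22.964, -18.720]. RSS = √0.600020 = 0.775.

nominal=-20.780 wc=[-22.964,-18.720] rss=0.775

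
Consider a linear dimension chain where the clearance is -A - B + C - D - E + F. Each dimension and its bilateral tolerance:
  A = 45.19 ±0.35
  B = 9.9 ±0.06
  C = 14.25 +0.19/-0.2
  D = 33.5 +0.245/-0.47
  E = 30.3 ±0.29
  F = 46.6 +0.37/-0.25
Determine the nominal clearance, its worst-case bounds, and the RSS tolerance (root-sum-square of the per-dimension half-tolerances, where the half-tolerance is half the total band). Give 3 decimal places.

Stack each dimension's contribution:
  -A: nom -45.190 → Σnom=-45.190; wc +0.350/-0.350 → slack +0.350/-0.350; half-tol=0.350, Σhalf²=0.122500
  -B: nom -9.900 → Σnom=-55.090; wc +0.060/-0.060 → slack +0.410/-0.410; half-tol=0.060, Σhalf²=0.126100
  +C: nom +14.250 → Σnom=-40.840; wc +0.190/-0.200 → slack +0.600/-0.610; half-tol=0.195, Σhalf²=0.164125
  -D: nom -33.500 → Σnom=-74.340; wc +0.470/-0.245 → slack +1.070/-0.855; half-tol=0.357, Σhalf²=0.291931
  -E: nom -30.300 → Σnom=-104.640; wc +0.290/-0.290 → slack +1.360/-1.145; half-tol=0.290, Σhalf²=0.376031
  +F: nom +46.600 → Σnom=-58.040; wc +0.370/-0.250 → slack +1.730/-1.395; half-tol=0.310, Σhalf²=0.472131
Nominal = -58.040. Worst-case = [-58.040 - 1.395, -58.040 + 1.730] = [-59.435, -56.310]. RSS = √0.472131 = 0.687.

nominal=-58.040 wc=[-59.435,-56.310] rss=0.687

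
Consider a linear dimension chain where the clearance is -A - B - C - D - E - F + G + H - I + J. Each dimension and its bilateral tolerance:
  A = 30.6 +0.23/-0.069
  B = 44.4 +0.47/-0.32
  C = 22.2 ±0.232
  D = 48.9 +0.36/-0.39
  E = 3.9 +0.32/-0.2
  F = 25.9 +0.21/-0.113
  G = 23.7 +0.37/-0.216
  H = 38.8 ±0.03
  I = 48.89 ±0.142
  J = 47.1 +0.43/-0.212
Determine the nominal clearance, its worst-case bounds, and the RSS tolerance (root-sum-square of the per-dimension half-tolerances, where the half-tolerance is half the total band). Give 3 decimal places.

Stack each dimension's contribution:
  -A: nom -30.600 → Σnom=-30.600; wc +0.069/-0.230 → slack +0.069/-0.230; half-tol=0.150, Σhalf²=0.022350
  -B: nom -44.400 → Σnom=-75.000; wc +0.320/-0.470 → slack +0.389/-0.700; half-tol=0.395, Σhalf²=0.178375
  -C: nom -22.200 → Σnom=-97.200; wc +0.232/-0.232 → slack +0.621/-0.932; half-tol=0.232, Σhalf²=0.232199
  -D: nom -48.900 → Σnom=-146.100; wc +0.390/-0.360 → slack +1.011/-1.292; half-tol=0.375, Σhalf²=0.372824
  -E: nom -3.900 → Σnom=-150.000; wc +0.200/-0.320 → slack +1.211/-1.612; half-tol=0.260, Σhalf²=0.440424
  -F: nom -25.900 → Σnom=-175.900; wc +0.113/-0.210 → slack +1.324/-1.822; half-tol=0.162, Σhalf²=0.466507
  +G: nom +23.700 → Σnom=-152.200; wc +0.370/-0.216 → slack +1.694/-2.038; half-tol=0.293, Σhalf²=0.552355
  +H: nom +38.800 → Σnom=-113.400; wc +0.030/-0.030 → slack +1.724/-2.068; half-tol=0.030, Σhalf²=0.553256
  -I: nom -48.890 → Σnom=-162.290; wc +0.142/-0.142 → slack +1.866/-2.210; half-tol=0.142, Σhalf²=0.573419
  +J: nom +47.100 → Σnom=-115.190; wc +0.430/-0.212 → slack +2.296/-2.422; half-tol=0.321, Σhalf²=0.676461
Nominal = -115.190. Worst-case = [-115.190 - 2.422, -115.190 + 2.296] = [-117.612, -112.894]. RSS = √0.676461 = 0.822.

nominal=-115.190 wc=[-117.612,-112.894] rss=0.822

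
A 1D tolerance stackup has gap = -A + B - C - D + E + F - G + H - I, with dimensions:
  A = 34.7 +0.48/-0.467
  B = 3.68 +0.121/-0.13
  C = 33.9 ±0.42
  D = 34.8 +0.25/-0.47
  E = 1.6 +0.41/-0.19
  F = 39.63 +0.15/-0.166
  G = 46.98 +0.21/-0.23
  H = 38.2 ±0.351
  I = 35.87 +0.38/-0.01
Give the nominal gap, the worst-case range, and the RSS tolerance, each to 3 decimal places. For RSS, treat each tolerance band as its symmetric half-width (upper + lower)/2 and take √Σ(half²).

nominal=-103.140 wc=[-105.717,-100.511] rss=0.933

Stack each dimension's contribution:
  -A: nom -34.700 → Σnom=-34.700; wc +0.467/-0.480 → slack +0.467/-0.480; half-tol=0.474, Σhalf²=0.224202
  +B: nom +3.680 → Σnom=-31.020; wc +0.121/-0.130 → slack +0.588/-0.610; half-tol=0.126, Σhalf²=0.239953
  -C: nom -33.900 → Σnom=-64.920; wc +0.420/-0.420 → slack +1.008/-1.030; half-tol=0.420, Σhalf²=0.416353
  -D: nom -34.800 → Σnom=-99.720; wc +0.470/-0.250 → slack +1.478/-1.280; half-tol=0.360, Σhalf²=0.545953
  +E: nom +1.600 → Σnom=-98.120; wc +0.410/-0.190 → slack +1.888/-1.470; half-tol=0.300, Σhalf²=0.635953
  +F: nom +39.630 → Σnom=-58.490; wc +0.150/-0.166 → slack +2.038/-1.636; half-tol=0.158, Σhalf²=0.660917
  -G: nom -46.980 → Σnom=-105.470; wc +0.230/-0.210 → slack +2.268/-1.846; half-tol=0.220, Σhalf²=0.709317
  +H: nom +38.200 → Σnom=-67.270; wc +0.351/-0.351 → slack +2.619/-2.197; half-tol=0.351, Σhalf²=0.832518
  -I: nom -35.870 → Σnom=-103.140; wc +0.010/-0.380 → slack +2.629/-2.577; half-tol=0.195, Σhalf²=0.870542
Nominal = -103.140. Worst-case = [-103.140 - 2.577, -103.140 + 2.629] = [-105.717, -100.511]. RSS = √0.870542 = 0.933.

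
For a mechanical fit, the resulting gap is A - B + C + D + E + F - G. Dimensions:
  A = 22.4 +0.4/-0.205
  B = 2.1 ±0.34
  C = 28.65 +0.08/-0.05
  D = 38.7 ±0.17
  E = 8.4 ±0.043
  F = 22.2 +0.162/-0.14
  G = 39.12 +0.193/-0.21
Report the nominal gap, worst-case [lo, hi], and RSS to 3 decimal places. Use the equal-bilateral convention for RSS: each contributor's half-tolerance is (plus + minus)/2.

nominal=79.130 wc=[77.989,80.535] rss=0.553

Stack each dimension's contribution:
  +A: nom +22.400 → Σnom=22.400; wc +0.400/-0.205 → slack +0.400/-0.205; half-tol=0.302, Σhalf²=0.091506
  -B: nom -2.100 → Σnom=20.300; wc +0.340/-0.340 → slack +0.740/-0.545; half-tol=0.340, Σhalf²=0.207106
  +C: nom +28.650 → Σnom=48.950; wc +0.080/-0.050 → slack +0.820/-0.595; half-tol=0.065, Σhalf²=0.211331
  +D: nom +38.700 → Σnom=87.650; wc +0.170/-0.170 → slack +0.990/-0.765; half-tol=0.170, Σhalf²=0.240231
  +E: nom +8.400 → Σnom=96.050; wc +0.043/-0.043 → slack +1.033/-0.808; half-tol=0.043, Σhalf²=0.242080
  +F: nom +22.200 → Σnom=118.250; wc +0.162/-0.140 → slack +1.195/-0.948; half-tol=0.151, Σhalf²=0.264881
  -G: nom -39.120 → Σnom=79.130; wc +0.210/-0.193 → slack +1.405/-1.141; half-tol=0.202, Σhalf²=0.305484
Nominal = 79.130. Worst-case = [79.130 - 1.141, 79.130 + 1.405] = [77.989, 80.535]. RSS = √0.305484 = 0.553.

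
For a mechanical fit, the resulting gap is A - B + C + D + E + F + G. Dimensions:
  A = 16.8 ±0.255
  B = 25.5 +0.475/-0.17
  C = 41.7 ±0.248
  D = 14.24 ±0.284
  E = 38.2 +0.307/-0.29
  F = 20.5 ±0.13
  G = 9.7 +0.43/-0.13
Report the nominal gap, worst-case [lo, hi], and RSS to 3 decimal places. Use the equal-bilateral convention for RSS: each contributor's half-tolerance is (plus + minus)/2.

nominal=115.640 wc=[113.828,117.464] rss=0.704

Stack each dimension's contribution:
  +A: nom +16.800 → Σnom=16.800; wc +0.255/-0.255 → slack +0.255/-0.255; half-tol=0.255, Σhalf²=0.065025
  -B: nom -25.500 → Σnom=-8.700; wc +0.170/-0.475 → slack +0.425/-0.730; half-tol=0.323, Σhalf²=0.169031
  +C: nom +41.700 → Σnom=33.000; wc +0.248/-0.248 → slack +0.673/-0.978; half-tol=0.248, Σhalf²=0.230535
  +D: nom +14.240 → Σnom=47.240; wc +0.284/-0.284 → slack +0.957/-1.262; half-tol=0.284, Σhalf²=0.311191
  +E: nom +38.200 → Σnom=85.440; wc +0.307/-0.290 → slack +1.264/-1.552; half-tol=0.298, Σhalf²=0.400294
  +F: nom +20.500 → Σnom=105.940; wc +0.130/-0.130 → slack +1.394/-1.682; half-tol=0.130, Σhalf²=0.417194
  +G: nom +9.700 → Σnom=115.640; wc +0.430/-0.130 → slack +1.824/-1.812; half-tol=0.280, Σhalf²=0.495594
Nominal = 115.640. Worst-case = [115.640 - 1.812, 115.640 + 1.824] = [113.828, 117.464]. RSS = √0.495594 = 0.704.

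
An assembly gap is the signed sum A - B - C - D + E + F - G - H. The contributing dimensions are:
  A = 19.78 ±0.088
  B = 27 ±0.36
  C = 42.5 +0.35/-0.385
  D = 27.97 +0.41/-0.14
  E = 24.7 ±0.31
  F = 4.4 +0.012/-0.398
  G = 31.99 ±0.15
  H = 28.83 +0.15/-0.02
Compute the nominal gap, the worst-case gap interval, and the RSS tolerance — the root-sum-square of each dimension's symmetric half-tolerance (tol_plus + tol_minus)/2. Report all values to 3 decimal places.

Stack each dimension's contribution:
  +A: nom +19.780 → Σnom=19.780; wc +0.088/-0.088 → slack +0.088/-0.088; half-tol=0.088, Σhalf²=0.007744
  -B: nom -27.000 → Σnom=-7.220; wc +0.360/-0.360 → slack +0.448/-0.448; half-tol=0.360, Σhalf²=0.137344
  -C: nom -42.500 → Σnom=-49.720; wc +0.385/-0.350 → slack +0.833/-0.798; half-tol=0.367, Σhalf²=0.272400
  -D: nom -27.970 → Σnom=-77.690; wc +0.140/-0.410 → slack +0.973/-1.208; half-tol=0.275, Σhalf²=0.348025
  +E: nom +24.700 → Σnom=-52.990; wc +0.310/-0.310 → slack +1.283/-1.518; half-tol=0.310, Σhalf²=0.444125
  +F: nom +4.400 → Σnom=-48.590; wc +0.012/-0.398 → slack +1.295/-1.916; half-tol=0.205, Σhalf²=0.486150
  -G: nom -31.990 → Σnom=-80.580; wc +0.150/-0.150 → slack +1.445/-2.066; half-tol=0.150, Σhalf²=0.508650
  -H: nom -28.830 → Σnom=-109.410; wc +0.020/-0.150 → slack +1.465/-2.216; half-tol=0.085, Σhalf²=0.515875
Nominal = -109.410. Worst-case = [-109.410 - 2.216, -109.410 + 1.465] = [-111.626, -107.945]. RSS = √0.515875 = 0.718.

nominal=-109.410 wc=[-111.626,-107.945] rss=0.718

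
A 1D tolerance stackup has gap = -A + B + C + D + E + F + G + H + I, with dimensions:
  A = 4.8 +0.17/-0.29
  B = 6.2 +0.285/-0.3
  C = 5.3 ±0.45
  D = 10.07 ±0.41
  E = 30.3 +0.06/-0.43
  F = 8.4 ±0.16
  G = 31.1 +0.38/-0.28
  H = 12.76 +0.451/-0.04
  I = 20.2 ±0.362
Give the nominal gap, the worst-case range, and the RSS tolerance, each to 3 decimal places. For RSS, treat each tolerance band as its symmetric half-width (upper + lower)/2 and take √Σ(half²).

Stack each dimension's contribution:
  -A: nom -4.800 → Σnom=-4.800; wc +0.290/-0.170 → slack +0.290/-0.170; half-tol=0.230, Σhalf²=0.052900
  +B: nom +6.200 → Σnom=1.400; wc +0.285/-0.300 → slack +0.575/-0.470; half-tol=0.292, Σhalf²=0.138456
  +C: nom +5.300 → Σnom=6.700; wc +0.450/-0.450 → slack +1.025/-0.920; half-tol=0.450, Σhalf²=0.340956
  +D: nom +10.070 → Σnom=16.770; wc +0.410/-0.410 → slack +1.435/-1.330; half-tol=0.410, Σhalf²=0.509056
  +E: nom +30.300 → Σnom=47.070; wc +0.060/-0.430 → slack +1.495/-1.760; half-tol=0.245, Σhalf²=0.569081
  +F: nom +8.400 → Σnom=55.470; wc +0.160/-0.160 → slack +1.655/-1.920; half-tol=0.160, Σhalf²=0.594681
  +G: nom +31.100 → Σnom=86.570; wc +0.380/-0.280 → slack +2.035/-2.200; half-tol=0.330, Σhalf²=0.703581
  +H: nom +12.760 → Σnom=99.330; wc +0.451/-0.040 → slack +2.486/-2.240; half-tol=0.245, Σhalf²=0.763851
  +I: nom +20.200 → Σnom=119.530; wc +0.362/-0.362 → slack +2.848/-2.602; half-tol=0.362, Σhalf²=0.894895
Nominal = 119.530. Worst-case = [119.530 - 2.602, 119.530 + 2.848] = [116.928, 122.378]. RSS = √0.894895 = 0.946.

nominal=119.530 wc=[116.928,122.378] rss=0.946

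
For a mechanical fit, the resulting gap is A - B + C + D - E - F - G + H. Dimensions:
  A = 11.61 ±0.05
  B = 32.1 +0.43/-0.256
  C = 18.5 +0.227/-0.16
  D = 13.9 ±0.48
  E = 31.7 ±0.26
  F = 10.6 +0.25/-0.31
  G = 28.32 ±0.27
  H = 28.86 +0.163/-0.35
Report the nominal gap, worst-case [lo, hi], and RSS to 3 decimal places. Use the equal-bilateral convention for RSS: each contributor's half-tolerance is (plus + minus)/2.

nominal=-29.850 wc=[-32.100,-27.834] rss=0.820

Stack each dimension's contribution:
  +A: nom +11.610 → Σnom=11.610; wc +0.050/-0.050 → slack +0.050/-0.050; half-tol=0.050, Σhalf²=0.002500
  -B: nom -32.100 → Σnom=-20.490; wc +0.256/-0.430 → slack +0.306/-0.480; half-tol=0.343, Σhalf²=0.120149
  +C: nom +18.500 → Σnom=-1.990; wc +0.227/-0.160 → slack +0.533/-0.640; half-tol=0.194, Σhalf²=0.157591
  +D: nom +13.900 → Σnom=11.910; wc +0.480/-0.480 → slack +1.013/-1.120; half-tol=0.480, Σhalf²=0.387991
  -E: nom -31.700 → Σnom=-19.790; wc +0.260/-0.260 → slack +1.273/-1.380; half-tol=0.260, Σhalf²=0.455591
  -F: nom -10.600 → Σnom=-30.390; wc +0.310/-0.250 → slack +1.583/-1.630; half-tol=0.280, Σhalf²=0.533991
  -G: nom -28.320 → Σnom=-58.710; wc +0.270/-0.270 → slack +1.853/-1.900; half-tol=0.270, Σhalf²=0.606891
  +H: nom +28.860 → Σnom=-29.850; wc +0.163/-0.350 → slack +2.016/-2.250; half-tol=0.257, Σhalf²=0.672683
Nominal = -29.850. Worst-case = [-29.850 - 2.250, -29.850 + 2.016] = [-32.100, -27.834]. RSS = √0.672683 = 0.820.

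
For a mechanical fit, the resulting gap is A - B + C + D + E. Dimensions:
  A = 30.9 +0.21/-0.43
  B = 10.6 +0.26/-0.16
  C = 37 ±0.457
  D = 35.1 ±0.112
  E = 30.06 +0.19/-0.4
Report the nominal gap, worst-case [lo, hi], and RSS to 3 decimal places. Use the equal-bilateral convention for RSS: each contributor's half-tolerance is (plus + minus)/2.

Stack each dimension's contribution:
  +A: nom +30.900 → Σnom=30.900; wc +0.210/-0.430 → slack +0.210/-0.430; half-tol=0.320, Σhalf²=0.102400
  -B: nom -10.600 → Σnom=20.300; wc +0.160/-0.260 → slack +0.370/-0.690; half-tol=0.210, Σhalf²=0.146500
  +C: nom +37.000 → Σnom=57.300; wc +0.457/-0.457 → slack +0.827/-1.147; half-tol=0.457, Σhalf²=0.355349
  +D: nom +35.100 → Σnom=92.400; wc +0.112/-0.112 → slack +0.939/-1.259; half-tol=0.112, Σhalf²=0.367893
  +E: nom +30.060 → Σnom=122.460; wc +0.190/-0.400 → slack +1.129/-1.659; half-tol=0.295, Σhalf²=0.454918
Nominal = 122.460. Worst-case = [122.460 - 1.659, 122.460 + 1.129] = [120.801, 123.589]. RSS = √0.454918 = 0.674.

nominal=122.460 wc=[120.801,123.589] rss=0.674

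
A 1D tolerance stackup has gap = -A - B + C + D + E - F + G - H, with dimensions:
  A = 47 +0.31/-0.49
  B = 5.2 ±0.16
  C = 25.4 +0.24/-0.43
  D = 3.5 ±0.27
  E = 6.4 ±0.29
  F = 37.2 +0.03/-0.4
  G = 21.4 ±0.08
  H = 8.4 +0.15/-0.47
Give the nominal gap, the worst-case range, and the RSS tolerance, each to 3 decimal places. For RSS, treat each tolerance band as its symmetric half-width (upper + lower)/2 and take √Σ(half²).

nominal=-41.100 wc=[-42.820,-38.700] rss=0.777

Stack each dimension's contribution:
  -A: nom -47.000 → Σnom=-47.000; wc +0.490/-0.310 → slack +0.490/-0.310; half-tol=0.400, Σhalf²=0.160000
  -B: nom -5.200 → Σnom=-52.200; wc +0.160/-0.160 → slack +0.650/-0.470; half-tol=0.160, Σhalf²=0.185600
  +C: nom +25.400 → Σnom=-26.800; wc +0.240/-0.430 → slack +0.890/-0.900; half-tol=0.335, Σhalf²=0.297825
  +D: nom +3.500 → Σnom=-23.300; wc +0.270/-0.270 → slack +1.160/-1.170; half-tol=0.270, Σhalf²=0.370725
  +E: nom +6.400 → Σnom=-16.900; wc +0.290/-0.290 → slack +1.450/-1.460; half-tol=0.290, Σhalf²=0.454825
  -F: nom -37.200 → Σnom=-54.100; wc +0.400/-0.030 → slack +1.850/-1.490; half-tol=0.215, Σhalf²=0.501050
  +G: nom +21.400 → Σnom=-32.700; wc +0.080/-0.080 → slack +1.930/-1.570; half-tol=0.080, Σhalf²=0.507450
  -H: nom -8.400 → Σnom=-41.100; wc +0.470/-0.150 → slack +2.400/-1.720; half-tol=0.310, Σhalf²=0.603550
Nominal = -41.100. Worst-case = [-41.100 - 1.720, -41.100 + 2.400] = [-42.820, -38.700]. RSS = √0.603550 = 0.777.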